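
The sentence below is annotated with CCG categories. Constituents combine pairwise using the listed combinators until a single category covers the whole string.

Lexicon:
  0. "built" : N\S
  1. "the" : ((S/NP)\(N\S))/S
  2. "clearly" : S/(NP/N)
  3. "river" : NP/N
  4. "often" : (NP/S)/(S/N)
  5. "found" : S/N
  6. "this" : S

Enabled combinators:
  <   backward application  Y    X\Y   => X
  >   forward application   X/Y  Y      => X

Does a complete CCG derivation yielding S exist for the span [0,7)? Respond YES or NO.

YES

[0,7] S   >
  [0,4] S/NP   <
    [0,1] "built" : N\S
    [1,4] (S/NP)\(N\S)   >
      [1,2] "the" : ((S/NP)\(N\S))/S
      [2,4] S   >
        [2,3] "clearly" : S/(NP/N)
        [3,4] "river" : NP/N
  [4,7] NP   >
    [4,6] NP/S   >
      [4,5] "often" : (NP/S)/(S/N)
      [5,6] "found" : S/N
    [6,7] "this" : S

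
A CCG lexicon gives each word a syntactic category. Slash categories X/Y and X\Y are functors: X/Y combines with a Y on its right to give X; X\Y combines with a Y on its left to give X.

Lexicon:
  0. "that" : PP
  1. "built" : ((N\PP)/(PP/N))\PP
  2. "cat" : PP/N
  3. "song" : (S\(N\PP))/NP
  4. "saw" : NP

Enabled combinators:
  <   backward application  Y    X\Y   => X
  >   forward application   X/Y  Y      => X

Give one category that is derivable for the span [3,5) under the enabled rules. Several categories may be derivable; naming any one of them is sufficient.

[0,5] S   <
  [0,3] N\PP   >
    [0,2] (N\PP)/(PP/N)   <
      [0,1] "that" : PP
      [1,2] "built" : ((N\PP)/(PP/N))\PP
    [2,3] "cat" : PP/N
  [3,5] S\(N\PP)   >
    [3,4] "song" : (S\(N\PP))/NP
    [4,5] "saw" : NP

S\(N\PP)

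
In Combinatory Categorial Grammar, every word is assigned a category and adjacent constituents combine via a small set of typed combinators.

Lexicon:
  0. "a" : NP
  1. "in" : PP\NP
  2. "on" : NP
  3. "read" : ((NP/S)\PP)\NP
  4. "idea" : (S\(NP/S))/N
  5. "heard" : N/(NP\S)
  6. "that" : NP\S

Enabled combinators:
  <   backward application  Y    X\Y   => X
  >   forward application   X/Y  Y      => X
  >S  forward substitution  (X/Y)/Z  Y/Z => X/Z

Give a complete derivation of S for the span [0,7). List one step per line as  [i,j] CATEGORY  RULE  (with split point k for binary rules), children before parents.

[0,7] S   <
  [0,4] NP/S   <
    [0,2] PP   <
      [0,1] "a" : NP
      [1,2] "in" : PP\NP
    [2,4] (NP/S)\PP   <
      [2,3] "on" : NP
      [3,4] "read" : ((NP/S)\PP)\NP
  [4,7] S\(NP/S)   >
    [4,5] "idea" : (S\(NP/S))/N
    [5,7] N   >
      [5,6] "heard" : N/(NP\S)
      [6,7] "that" : NP\S

[0,1] NP  lex  "a"
[1,2] PP\NP  lex  "in"
[0,2] PP  <  k=1
[2,3] NP  lex  "on"
[3,4] ((NP/S)\PP)\NP  lex  "read"
[2,4] (NP/S)\PP  <  k=3
[0,4] NP/S  <  k=2
[4,5] (S\(NP/S))/N  lex  "idea"
[5,6] N/(NP\S)  lex  "heard"
[6,7] NP\S  lex  "that"
[5,7] N  >  k=6
[4,7] S\(NP/S)  >  k=5
[0,7] S  <  k=4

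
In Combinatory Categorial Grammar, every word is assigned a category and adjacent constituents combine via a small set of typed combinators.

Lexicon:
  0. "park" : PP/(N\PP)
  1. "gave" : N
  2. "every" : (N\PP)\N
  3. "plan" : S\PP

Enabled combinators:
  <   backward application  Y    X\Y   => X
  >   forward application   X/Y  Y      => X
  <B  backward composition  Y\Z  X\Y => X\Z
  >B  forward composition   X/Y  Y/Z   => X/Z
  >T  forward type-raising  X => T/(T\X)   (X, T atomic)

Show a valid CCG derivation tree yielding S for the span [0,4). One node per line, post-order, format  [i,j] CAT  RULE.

[0,1] PP/(N\PP)  lex  "park"
[1,2] N  lex  "gave"
[2,3] (N\PP)\N  lex  "every"
[1,3] N\PP  <  k=2
[0,3] PP  >  k=1
[3,4] S\PP  lex  "plan"
[0,4] S  <  k=3

[0,4] S   <
  [0,3] PP   >
    [0,1] "park" : PP/(N\PP)
    [1,3] N\PP   <
      [1,2] "gave" : N
      [2,3] "every" : (N\PP)\N
  [3,4] "plan" : S\PP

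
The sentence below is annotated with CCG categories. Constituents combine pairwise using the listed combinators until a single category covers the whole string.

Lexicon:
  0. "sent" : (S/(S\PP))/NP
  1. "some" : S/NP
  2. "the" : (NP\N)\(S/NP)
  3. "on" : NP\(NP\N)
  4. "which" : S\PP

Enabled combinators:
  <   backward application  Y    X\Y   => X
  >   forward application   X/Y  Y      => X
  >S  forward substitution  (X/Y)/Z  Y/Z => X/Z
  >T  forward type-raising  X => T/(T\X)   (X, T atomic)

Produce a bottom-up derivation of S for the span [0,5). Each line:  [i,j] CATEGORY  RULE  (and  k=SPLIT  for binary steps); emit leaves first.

[0,1] (S/(S\PP))/NP  lex  "sent"
[1,2] S/NP  lex  "some"
[2,3] (NP\N)\(S/NP)  lex  "the"
[1,3] NP\N  <  k=2
[3,4] NP\(NP\N)  lex  "on"
[1,4] NP  <  k=3
[0,4] S/(S\PP)  >  k=1
[4,5] S\PP  lex  "which"
[0,5] S  >  k=4

[0,5] S   >
  [0,4] S/(S\PP)   >
    [0,1] "sent" : (S/(S\PP))/NP
    [1,4] NP   <
      [1,3] NP\N   <
        [1,2] "some" : S/NP
        [2,3] "the" : (NP\N)\(S/NP)
      [3,4] "on" : NP\(NP\N)
  [4,5] "which" : S\PP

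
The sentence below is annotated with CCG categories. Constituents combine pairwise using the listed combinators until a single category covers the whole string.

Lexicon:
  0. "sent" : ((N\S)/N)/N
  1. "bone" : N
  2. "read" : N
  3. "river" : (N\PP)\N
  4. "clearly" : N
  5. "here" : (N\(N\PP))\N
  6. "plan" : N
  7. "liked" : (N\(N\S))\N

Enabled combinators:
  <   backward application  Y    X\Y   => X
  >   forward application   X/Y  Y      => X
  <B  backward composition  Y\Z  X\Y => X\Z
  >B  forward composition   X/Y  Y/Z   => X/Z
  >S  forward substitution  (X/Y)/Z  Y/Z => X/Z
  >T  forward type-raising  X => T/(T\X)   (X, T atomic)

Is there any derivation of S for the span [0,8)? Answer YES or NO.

((N\S)/N)/N N N (N\PP)\N N (N\(N\PP))\N N (N\(N\S))\N
CKY chart[0,8] = {N, N/(N\N), NP/(NP\N), PP/(PP\N), S/(S\N)}; S ∉ chart

NO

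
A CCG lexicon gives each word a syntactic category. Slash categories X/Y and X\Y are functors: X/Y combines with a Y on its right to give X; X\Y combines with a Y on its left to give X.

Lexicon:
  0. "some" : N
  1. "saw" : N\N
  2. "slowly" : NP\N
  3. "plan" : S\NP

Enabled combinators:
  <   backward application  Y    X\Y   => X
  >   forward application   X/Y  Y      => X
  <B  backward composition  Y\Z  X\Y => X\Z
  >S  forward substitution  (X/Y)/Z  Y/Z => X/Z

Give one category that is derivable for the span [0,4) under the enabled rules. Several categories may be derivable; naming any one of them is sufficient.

[0,4] S   <
  [0,3] NP   <
    [0,1] "some" : N
    [1,3] NP\N   <B
      [1,2] "saw" : N\N
      [2,3] "slowly" : NP\N
  [3,4] "plan" : S\NP

S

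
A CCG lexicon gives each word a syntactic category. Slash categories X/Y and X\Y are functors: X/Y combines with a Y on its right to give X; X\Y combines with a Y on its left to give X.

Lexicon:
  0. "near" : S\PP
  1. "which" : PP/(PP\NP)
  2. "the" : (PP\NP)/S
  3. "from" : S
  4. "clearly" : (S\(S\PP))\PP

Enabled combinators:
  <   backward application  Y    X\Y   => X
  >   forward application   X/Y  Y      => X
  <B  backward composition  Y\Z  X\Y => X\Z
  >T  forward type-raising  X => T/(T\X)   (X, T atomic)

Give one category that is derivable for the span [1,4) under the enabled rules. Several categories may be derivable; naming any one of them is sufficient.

[0,5] S   <
  [0,1] "near" : S\PP
  [1,5] S\(S\PP)   <
    [1,4] PP   >
      [1,2] "which" : PP/(PP\NP)
      [2,4] PP\NP   >
        [2,3] "the" : (PP\NP)/S
        [3,4] "from" : S
    [4,5] "clearly" : (S\(S\PP))\PP

PP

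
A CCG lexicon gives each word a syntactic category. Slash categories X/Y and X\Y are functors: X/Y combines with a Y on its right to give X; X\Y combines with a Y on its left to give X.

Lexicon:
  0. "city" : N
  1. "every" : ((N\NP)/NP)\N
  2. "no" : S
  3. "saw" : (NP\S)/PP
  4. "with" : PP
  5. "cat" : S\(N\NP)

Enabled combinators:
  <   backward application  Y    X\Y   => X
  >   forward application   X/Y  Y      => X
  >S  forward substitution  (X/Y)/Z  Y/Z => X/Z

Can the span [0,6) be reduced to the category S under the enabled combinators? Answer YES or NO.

YES

[0,6] S   <
  [0,5] N\NP   >
    [0,2] (N\NP)/NP   <
      [0,1] "city" : N
      [1,2] "every" : ((N\NP)/NP)\N
    [2,5] NP   <
      [2,3] "no" : S
      [3,5] NP\S   >
        [3,4] "saw" : (NP\S)/PP
        [4,5] "with" : PP
  [5,6] "cat" : S\(N\NP)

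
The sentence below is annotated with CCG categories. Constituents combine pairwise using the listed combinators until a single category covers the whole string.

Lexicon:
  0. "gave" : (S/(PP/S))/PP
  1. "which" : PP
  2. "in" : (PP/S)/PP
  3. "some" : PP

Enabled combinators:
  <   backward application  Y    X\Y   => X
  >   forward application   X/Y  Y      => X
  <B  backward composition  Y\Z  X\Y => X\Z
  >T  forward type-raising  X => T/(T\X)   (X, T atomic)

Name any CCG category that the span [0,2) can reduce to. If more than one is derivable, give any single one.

[0,4] S   >
  [0,2] S/(PP/S)   >
    [0,1] "gave" : (S/(PP/S))/PP
    [1,2] "which" : PP
  [2,4] PP/S   >
    [2,3] "in" : (PP/S)/PP
    [3,4] "some" : PP

S/(PP/S)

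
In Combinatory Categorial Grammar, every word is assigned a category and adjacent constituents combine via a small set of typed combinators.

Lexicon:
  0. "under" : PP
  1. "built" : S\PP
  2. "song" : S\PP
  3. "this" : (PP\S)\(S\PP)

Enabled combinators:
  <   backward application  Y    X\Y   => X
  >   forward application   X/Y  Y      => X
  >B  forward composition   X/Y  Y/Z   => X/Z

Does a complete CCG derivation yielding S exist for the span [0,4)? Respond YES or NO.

NO

PP S\PP S\PP (PP\S)\(S\PP)
CKY chart[0,4] = {PP}; S ∉ chart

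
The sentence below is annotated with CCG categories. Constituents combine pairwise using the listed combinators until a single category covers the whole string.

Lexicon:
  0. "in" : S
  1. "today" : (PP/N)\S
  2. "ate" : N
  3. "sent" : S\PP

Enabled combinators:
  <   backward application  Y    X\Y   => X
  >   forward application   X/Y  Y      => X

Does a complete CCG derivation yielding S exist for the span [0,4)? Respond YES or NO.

[0,4] S   <
  [0,3] PP   >
    [0,2] PP/N   <
      [0,1] "in" : S
      [1,2] "today" : (PP/N)\S
    [2,3] "ate" : N
  [3,4] "sent" : S\PP

YES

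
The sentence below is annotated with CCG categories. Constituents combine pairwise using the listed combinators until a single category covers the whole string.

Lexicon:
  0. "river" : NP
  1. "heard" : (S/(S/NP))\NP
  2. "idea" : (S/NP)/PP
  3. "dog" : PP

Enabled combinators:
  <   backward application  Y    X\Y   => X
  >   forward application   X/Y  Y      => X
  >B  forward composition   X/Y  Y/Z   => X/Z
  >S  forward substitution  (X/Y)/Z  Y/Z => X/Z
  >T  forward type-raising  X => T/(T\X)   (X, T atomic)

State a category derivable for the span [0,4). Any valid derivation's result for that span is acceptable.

S

[0,4] S   >
  [0,2] S/(S/NP)   <
    [0,1] "river" : NP
    [1,2] "heard" : (S/(S/NP))\NP
  [2,4] S/NP   >
    [2,3] "idea" : (S/NP)/PP
    [3,4] "dog" : PP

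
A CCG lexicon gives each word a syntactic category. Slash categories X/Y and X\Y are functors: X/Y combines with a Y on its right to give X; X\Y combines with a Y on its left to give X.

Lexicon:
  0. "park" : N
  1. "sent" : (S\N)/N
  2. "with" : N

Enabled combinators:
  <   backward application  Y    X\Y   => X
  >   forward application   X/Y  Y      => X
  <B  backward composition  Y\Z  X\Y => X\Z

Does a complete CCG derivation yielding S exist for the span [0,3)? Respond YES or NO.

YES

[0,3] S   <
  [0,1] "park" : N
  [1,3] S\N   >
    [1,2] "sent" : (S\N)/N
    [2,3] "with" : N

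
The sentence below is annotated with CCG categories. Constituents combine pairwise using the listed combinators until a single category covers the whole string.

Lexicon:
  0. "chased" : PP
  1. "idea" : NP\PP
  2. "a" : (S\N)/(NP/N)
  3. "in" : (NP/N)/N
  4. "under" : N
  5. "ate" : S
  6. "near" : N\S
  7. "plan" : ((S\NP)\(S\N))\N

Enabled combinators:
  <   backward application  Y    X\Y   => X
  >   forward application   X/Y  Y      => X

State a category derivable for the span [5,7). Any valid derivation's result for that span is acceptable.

N

[0,8] S   <
  [0,2] NP   <
    [0,1] "chased" : PP
    [1,2] "idea" : NP\PP
  [2,8] S\NP   <
    [2,5] S\N   >
      [2,3] "a" : (S\N)/(NP/N)
      [3,5] NP/N   >
        [3,4] "in" : (NP/N)/N
        [4,5] "under" : N
    [5,8] (S\NP)\(S\N)   <
      [5,7] N   <
        [5,6] "ate" : S
        [6,7] "near" : N\S
      [7,8] "plan" : ((S\NP)\(S\N))\N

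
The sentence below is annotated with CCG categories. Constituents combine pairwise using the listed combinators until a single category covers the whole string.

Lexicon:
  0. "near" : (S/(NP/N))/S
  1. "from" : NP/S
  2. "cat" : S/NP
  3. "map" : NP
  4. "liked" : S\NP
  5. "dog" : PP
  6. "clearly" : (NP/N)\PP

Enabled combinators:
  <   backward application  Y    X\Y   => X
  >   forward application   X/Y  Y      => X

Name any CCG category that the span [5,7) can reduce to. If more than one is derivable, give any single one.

[0,7] S   >
  [0,5] S/(NP/N)   >
    [0,1] "near" : (S/(NP/N))/S
    [1,5] S   <
      [1,4] NP   >
        [1,2] "from" : NP/S
        [2,4] S   >
          [2,3] "cat" : S/NP
          [3,4] "map" : NP
      [4,5] "liked" : S\NP
  [5,7] NP/N   <
    [5,6] "dog" : PP
    [6,7] "clearly" : (NP/N)\PP

NP/N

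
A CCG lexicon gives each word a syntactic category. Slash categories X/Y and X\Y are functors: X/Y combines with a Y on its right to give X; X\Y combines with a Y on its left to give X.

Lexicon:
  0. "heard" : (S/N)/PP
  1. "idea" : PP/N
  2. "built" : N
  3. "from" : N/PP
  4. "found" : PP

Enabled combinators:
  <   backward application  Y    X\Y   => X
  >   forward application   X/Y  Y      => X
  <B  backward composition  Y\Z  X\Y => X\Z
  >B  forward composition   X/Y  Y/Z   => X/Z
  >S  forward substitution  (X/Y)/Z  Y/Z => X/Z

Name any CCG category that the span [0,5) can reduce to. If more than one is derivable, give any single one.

S

[0,5] S   >
  [0,3] S/N   >
    [0,1] "heard" : (S/N)/PP
    [1,3] PP   >
      [1,2] "idea" : PP/N
      [2,3] "built" : N
  [3,5] N   >
    [3,4] "from" : N/PP
    [4,5] "found" : PP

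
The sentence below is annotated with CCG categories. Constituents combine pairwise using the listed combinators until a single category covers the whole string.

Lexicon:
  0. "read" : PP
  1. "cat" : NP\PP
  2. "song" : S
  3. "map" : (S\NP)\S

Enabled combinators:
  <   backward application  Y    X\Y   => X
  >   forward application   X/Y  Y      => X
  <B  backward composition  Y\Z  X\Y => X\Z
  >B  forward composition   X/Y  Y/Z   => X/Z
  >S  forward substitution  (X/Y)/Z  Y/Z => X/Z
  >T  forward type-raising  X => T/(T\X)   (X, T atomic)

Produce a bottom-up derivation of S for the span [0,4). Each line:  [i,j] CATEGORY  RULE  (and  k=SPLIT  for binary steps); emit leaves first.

[0,4] S   <
  [0,2] NP   >
    [0,1] NP/(NP\PP)   >T
      [0,1] "read" : PP
    [1,2] "cat" : NP\PP
  [2,4] S\NP   <
    [2,3] "song" : S
    [3,4] "map" : (S\NP)\S

[0,1] PP  lex  "read"
[0,1] NP/(NP\PP)  >T
[1,2] NP\PP  lex  "cat"
[0,2] NP  >  k=1
[2,3] S  lex  "song"
[3,4] (S\NP)\S  lex  "map"
[2,4] S\NP  <  k=3
[0,4] S  <  k=2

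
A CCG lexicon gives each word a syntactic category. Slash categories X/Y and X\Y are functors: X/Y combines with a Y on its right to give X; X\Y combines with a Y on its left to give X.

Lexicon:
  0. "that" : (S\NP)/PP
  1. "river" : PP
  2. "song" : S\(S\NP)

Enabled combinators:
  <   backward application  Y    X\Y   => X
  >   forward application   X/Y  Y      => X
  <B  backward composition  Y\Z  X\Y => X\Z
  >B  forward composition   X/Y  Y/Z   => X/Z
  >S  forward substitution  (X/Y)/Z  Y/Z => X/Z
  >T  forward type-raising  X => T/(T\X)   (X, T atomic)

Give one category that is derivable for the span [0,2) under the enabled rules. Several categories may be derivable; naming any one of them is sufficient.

S\NP

[0,3] S   <
  [0,2] S\NP   >
    [0,1] "that" : (S\NP)/PP
    [1,2] "river" : PP
  [2,3] "song" : S\(S\NP)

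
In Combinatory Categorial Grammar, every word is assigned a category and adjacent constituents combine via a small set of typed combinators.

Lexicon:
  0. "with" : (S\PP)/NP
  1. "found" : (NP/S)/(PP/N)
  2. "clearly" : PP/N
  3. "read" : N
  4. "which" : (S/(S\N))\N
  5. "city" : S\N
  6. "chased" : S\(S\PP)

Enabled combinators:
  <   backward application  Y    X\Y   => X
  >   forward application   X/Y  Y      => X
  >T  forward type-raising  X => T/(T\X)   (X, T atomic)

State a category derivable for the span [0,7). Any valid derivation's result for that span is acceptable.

S

[0,7] S   <
  [0,6] S\PP   >
    [0,1] "with" : (S\PP)/NP
    [1,6] NP   >
      [1,3] NP/S   >
        [1,2] "found" : (NP/S)/(PP/N)
        [2,3] "clearly" : PP/N
      [3,6] S   >
        [3,5] S/(S\N)   <
          [3,4] "read" : N
          [4,5] "which" : (S/(S\N))\N
        [5,6] "city" : S\N
  [6,7] "chased" : S\(S\PP)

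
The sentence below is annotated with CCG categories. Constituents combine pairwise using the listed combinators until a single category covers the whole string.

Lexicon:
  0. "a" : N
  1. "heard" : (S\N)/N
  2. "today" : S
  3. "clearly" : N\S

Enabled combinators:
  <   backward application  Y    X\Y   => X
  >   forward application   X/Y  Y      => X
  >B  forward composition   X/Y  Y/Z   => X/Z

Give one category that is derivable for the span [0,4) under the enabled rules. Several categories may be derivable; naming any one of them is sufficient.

S

[0,4] S   <
  [0,1] "a" : N
  [1,4] S\N   >
    [1,2] "heard" : (S\N)/N
    [2,4] N   <
      [2,3] "today" : S
      [3,4] "clearly" : N\S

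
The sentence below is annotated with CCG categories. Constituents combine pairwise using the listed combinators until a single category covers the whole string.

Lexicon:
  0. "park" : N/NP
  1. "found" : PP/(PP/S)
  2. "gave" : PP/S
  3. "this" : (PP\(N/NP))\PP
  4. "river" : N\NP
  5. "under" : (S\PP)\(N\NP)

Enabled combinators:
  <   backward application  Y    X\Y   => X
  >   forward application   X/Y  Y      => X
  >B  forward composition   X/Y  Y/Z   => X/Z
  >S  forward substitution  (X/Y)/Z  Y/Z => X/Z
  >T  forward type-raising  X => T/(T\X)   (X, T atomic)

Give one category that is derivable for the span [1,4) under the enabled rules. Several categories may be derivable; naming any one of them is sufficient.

PP\(N/NP)

[0,6] S   <
  [0,4] PP   <
    [0,1] "park" : N/NP
    [1,4] PP\(N/NP)   <
      [1,3] PP   >
        [1,2] "found" : PP/(PP/S)
        [2,3] "gave" : PP/S
      [3,4] "this" : (PP\(N/NP))\PP
  [4,6] S\PP   <
    [4,5] "river" : N\NP
    [5,6] "under" : (S\PP)\(N\NP)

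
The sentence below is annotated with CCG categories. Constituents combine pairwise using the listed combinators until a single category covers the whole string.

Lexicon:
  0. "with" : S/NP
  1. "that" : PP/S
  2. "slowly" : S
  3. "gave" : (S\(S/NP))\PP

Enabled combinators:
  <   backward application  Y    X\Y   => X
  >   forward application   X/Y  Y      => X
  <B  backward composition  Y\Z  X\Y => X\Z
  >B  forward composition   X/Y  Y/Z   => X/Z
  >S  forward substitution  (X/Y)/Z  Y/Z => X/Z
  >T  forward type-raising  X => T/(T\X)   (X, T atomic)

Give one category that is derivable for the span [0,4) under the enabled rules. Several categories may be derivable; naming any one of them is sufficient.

S

[0,4] S   <
  [0,1] "with" : S/NP
  [1,4] S\(S/NP)   <
    [1,3] PP   >
      [1,2] "that" : PP/S
      [2,3] "slowly" : S
    [3,4] "gave" : (S\(S/NP))\PP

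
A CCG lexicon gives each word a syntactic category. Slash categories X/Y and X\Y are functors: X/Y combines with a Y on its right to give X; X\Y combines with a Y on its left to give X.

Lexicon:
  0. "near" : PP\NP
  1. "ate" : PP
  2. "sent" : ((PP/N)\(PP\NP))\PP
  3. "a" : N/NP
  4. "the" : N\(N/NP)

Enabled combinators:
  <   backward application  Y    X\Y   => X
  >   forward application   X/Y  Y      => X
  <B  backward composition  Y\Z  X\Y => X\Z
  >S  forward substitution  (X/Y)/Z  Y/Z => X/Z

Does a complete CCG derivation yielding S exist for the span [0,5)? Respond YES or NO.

NO

PP\NP PP ((PP/N)\(PP\NP))\PP N/NP N\(N/NP)
CKY chart[0,5] = {PP}; S ∉ chart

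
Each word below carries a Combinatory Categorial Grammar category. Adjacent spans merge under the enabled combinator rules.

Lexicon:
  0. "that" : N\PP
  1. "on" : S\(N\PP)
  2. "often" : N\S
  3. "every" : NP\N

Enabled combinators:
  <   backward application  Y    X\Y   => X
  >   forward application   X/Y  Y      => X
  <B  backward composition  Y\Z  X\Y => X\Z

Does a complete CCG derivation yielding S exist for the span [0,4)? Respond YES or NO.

N\PP S\(N\PP) N\S NP\N
CKY chart[0,4] = {NP}; S ∉ chart

NO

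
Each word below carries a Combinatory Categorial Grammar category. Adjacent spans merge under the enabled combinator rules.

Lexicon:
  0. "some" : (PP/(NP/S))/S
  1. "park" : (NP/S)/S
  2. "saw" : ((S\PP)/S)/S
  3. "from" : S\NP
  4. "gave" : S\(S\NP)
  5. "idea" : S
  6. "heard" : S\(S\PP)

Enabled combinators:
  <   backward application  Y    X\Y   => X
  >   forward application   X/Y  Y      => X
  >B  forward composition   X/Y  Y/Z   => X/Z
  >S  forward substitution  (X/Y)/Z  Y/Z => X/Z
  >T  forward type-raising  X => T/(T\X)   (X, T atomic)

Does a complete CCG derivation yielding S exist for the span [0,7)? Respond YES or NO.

(PP/(NP/S))/S (NP/S)/S ((S\PP)/S)/S S\NP S\(S\NP) S S\(S\PP)
CKY chart[0,7] = {N/(N\PP), NP/(NP\PP), PP, PP/(PP\PP), PP/(S\S), S/(S\PP)}; S ∉ chart

NO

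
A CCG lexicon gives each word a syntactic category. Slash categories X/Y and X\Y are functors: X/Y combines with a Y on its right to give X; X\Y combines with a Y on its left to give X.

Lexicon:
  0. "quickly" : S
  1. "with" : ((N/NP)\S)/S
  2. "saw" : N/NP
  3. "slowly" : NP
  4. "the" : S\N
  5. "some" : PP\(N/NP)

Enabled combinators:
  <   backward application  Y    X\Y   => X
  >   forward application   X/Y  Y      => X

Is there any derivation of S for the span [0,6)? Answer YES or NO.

NO

S ((N/NP)\S)/S N/NP NP S\N PP\(N/NP)
CKY chart[0,6] = {PP}; S ∉ chart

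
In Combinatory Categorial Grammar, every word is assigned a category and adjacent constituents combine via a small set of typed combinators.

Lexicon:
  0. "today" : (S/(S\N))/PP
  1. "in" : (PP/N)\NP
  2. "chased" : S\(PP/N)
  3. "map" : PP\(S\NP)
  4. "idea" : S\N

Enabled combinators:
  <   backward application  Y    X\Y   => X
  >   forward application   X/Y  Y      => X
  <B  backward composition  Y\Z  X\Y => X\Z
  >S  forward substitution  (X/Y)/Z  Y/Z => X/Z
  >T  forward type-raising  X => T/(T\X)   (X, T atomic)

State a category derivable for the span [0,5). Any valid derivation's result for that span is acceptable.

[0,5] S   >
  [0,4] S/(S\N)   >
    [0,1] "today" : (S/(S\N))/PP
    [1,4] PP   <
      [1,3] S\NP   <B
        [1,2] "in" : (PP/N)\NP
        [2,3] "chased" : S\(PP/N)
      [3,4] "map" : PP\(S\NP)
  [4,5] "idea" : S\N

S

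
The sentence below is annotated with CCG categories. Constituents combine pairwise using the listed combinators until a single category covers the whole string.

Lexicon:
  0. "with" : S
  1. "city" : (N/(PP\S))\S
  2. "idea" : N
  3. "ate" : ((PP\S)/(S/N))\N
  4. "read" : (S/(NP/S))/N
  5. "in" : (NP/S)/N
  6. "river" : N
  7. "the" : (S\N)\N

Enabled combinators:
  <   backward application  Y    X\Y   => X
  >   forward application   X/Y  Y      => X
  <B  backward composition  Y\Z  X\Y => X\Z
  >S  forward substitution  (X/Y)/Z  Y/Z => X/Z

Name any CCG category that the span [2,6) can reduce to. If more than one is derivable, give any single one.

PP\S

[0,8] S   <
  [0,6] N   >
    [0,2] N/(PP\S)   <
      [0,1] "with" : S
      [1,2] "city" : (N/(PP\S))\S
    [2,6] PP\S   >
      [2,4] (PP\S)/(S/N)   <
        [2,3] "idea" : N
        [3,4] "ate" : ((PP\S)/(S/N))\N
      [4,6] S/N   >S
        [4,5] "read" : (S/(NP/S))/N
        [5,6] "in" : (NP/S)/N
  [6,8] S\N   <
    [6,7] "river" : N
    [7,8] "the" : (S\N)\N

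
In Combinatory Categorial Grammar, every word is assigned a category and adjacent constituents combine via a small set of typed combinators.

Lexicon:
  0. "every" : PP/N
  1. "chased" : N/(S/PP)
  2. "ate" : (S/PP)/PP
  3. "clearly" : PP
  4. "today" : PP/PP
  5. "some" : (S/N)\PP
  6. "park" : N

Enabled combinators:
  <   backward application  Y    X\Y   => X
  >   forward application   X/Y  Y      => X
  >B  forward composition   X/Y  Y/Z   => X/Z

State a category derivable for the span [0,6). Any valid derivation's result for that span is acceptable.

[0,7] S   >
  [0,6] S/N   <
    [0,5] PP   >
      [0,1] "every" : PP/N
      [1,5] N   >
        [1,2] "chased" : N/(S/PP)
        [2,5] S/PP   >B
          [2,4] S/PP   >
            [2,3] "ate" : (S/PP)/PP
            [3,4] "clearly" : PP
          [4,5] "today" : PP/PP
    [5,6] "some" : (S/N)\PP
  [6,7] "park" : N

S/N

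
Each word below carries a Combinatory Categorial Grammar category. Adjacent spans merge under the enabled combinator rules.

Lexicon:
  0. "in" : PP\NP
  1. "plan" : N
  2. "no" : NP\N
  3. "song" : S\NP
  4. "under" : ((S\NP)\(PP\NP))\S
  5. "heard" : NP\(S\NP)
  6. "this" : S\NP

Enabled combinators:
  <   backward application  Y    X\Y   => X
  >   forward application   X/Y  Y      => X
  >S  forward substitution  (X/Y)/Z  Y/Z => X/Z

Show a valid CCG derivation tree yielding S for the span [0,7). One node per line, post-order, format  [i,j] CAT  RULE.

[0,7] S   <
  [0,6] NP   <
    [0,5] S\NP   <
      [0,1] "in" : PP\NP
      [1,5] (S\NP)\(PP\NP)   <
        [1,4] S   <
          [1,3] NP   <
            [1,2] "plan" : N
            [2,3] "no" : NP\N
          [3,4] "song" : S\NP
        [4,5] "under" : ((S\NP)\(PP\NP))\S
    [5,6] "heard" : NP\(S\NP)
  [6,7] "this" : S\NP

[0,1] PP\NP  lex  "in"
[1,2] N  lex  "plan"
[2,3] NP\N  lex  "no"
[1,3] NP  <  k=2
[3,4] S\NP  lex  "song"
[1,4] S  <  k=3
[4,5] ((S\NP)\(PP\NP))\S  lex  "under"
[1,5] (S\NP)\(PP\NP)  <  k=4
[0,5] S\NP  <  k=1
[5,6] NP\(S\NP)  lex  "heard"
[0,6] NP  <  k=5
[6,7] S\NP  lex  "this"
[0,7] S  <  k=6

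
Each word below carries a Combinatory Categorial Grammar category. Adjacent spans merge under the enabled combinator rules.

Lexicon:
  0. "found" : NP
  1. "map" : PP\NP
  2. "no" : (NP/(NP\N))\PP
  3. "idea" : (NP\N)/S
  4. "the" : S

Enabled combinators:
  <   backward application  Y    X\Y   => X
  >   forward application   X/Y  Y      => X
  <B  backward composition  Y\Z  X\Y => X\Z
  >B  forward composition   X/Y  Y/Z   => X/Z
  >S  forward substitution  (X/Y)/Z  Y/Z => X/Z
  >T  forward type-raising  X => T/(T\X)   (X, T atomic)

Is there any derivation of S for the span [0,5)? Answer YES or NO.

NP PP\NP (NP/(NP\N))\PP (NP\N)/S S
CKY chart[0,5] = {N/(N\NP), NP, NP/(NP\NP), NP/(S\S), PP/(PP\NP), S/(S\NP)}; S ∉ chart

NO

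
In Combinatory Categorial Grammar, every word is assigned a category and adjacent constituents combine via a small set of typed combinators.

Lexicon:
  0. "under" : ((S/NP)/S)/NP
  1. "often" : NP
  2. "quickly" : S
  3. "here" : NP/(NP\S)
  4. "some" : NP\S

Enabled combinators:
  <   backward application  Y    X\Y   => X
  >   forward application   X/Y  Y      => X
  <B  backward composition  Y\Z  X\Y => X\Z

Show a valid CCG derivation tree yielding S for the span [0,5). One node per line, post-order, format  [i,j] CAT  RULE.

[0,1] ((S/NP)/S)/NP  lex  "under"
[1,2] NP  lex  "often"
[0,2] (S/NP)/S  >  k=1
[2,3] S  lex  "quickly"
[0,3] S/NP  >  k=2
[3,4] NP/(NP\S)  lex  "here"
[4,5] NP\S  lex  "some"
[3,5] NP  >  k=4
[0,5] S  >  k=3

[0,5] S   >
  [0,3] S/NP   >
    [0,2] (S/NP)/S   >
      [0,1] "under" : ((S/NP)/S)/NP
      [1,2] "often" : NP
    [2,3] "quickly" : S
  [3,5] NP   >
    [3,4] "here" : NP/(NP\S)
    [4,5] "some" : NP\S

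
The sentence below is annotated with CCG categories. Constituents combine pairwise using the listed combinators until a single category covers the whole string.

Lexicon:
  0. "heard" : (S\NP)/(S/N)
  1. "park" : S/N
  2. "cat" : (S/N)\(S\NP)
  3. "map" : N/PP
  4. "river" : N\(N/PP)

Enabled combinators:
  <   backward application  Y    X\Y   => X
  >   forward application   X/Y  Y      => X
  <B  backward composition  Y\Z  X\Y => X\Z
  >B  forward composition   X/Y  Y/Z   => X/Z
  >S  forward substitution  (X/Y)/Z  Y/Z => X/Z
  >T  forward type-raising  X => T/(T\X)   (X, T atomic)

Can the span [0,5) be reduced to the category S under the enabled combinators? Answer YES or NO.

[0,5] S   >
  [0,3] S/N   <
    [0,2] S\NP   >
      [0,1] "heard" : (S\NP)/(S/N)
      [1,2] "park" : S/N
    [2,3] "cat" : (S/N)\(S\NP)
  [3,5] N   <
    [3,4] "map" : N/PP
    [4,5] "river" : N\(N/PP)

YES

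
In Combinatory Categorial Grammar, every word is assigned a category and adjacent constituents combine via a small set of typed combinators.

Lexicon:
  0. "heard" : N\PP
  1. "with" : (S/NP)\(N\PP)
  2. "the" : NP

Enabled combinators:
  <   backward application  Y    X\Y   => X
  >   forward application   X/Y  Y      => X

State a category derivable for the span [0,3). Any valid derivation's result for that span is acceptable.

S

[0,3] S   >
  [0,2] S/NP   <
    [0,1] "heard" : N\PP
    [1,2] "with" : (S/NP)\(N\PP)
  [2,3] "the" : NP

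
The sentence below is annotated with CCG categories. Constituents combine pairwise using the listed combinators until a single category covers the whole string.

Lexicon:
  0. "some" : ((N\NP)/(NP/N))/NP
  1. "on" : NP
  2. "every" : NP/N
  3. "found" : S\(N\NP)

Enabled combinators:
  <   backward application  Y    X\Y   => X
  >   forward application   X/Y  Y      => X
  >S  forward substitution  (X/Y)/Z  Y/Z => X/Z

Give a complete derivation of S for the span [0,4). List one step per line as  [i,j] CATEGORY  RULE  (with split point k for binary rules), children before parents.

[0,4] S   <
  [0,3] N\NP   >
    [0,2] (N\NP)/(NP/N)   >
      [0,1] "some" : ((N\NP)/(NP/N))/NP
      [1,2] "on" : NP
    [2,3] "every" : NP/N
  [3,4] "found" : S\(N\NP)

[0,1] ((N\NP)/(NP/N))/NP  lex  "some"
[1,2] NP  lex  "on"
[0,2] (N\NP)/(NP/N)  >  k=1
[2,3] NP/N  lex  "every"
[0,3] N\NP  >  k=2
[3,4] S\(N\NP)  lex  "found"
[0,4] S  <  k=3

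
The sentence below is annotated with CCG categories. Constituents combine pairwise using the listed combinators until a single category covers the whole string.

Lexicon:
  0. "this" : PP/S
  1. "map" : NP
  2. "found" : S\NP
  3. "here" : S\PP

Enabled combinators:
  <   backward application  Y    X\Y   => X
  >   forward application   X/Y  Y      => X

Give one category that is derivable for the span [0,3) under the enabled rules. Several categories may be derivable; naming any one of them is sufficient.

PP

[0,4] S   <
  [0,3] PP   >
    [0,1] "this" : PP/S
    [1,3] S   <
      [1,2] "map" : NP
      [2,3] "found" : S\NP
  [3,4] "here" : S\PP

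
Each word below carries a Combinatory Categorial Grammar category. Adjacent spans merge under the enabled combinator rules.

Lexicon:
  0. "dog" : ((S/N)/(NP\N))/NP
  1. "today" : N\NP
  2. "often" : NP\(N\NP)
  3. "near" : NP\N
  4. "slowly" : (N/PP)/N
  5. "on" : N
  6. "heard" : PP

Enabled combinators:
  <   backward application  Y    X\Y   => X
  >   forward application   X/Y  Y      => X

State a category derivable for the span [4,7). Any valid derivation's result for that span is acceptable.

[0,7] S   >
  [0,4] S/N   >
    [0,3] (S/N)/(NP\N)   >
      [0,1] "dog" : ((S/N)/(NP\N))/NP
      [1,3] NP   <
        [1,2] "today" : N\NP
        [2,3] "often" : NP\(N\NP)
    [3,4] "near" : NP\N
  [4,7] N   >
    [4,6] N/PP   >
      [4,5] "slowly" : (N/PP)/N
      [5,6] "on" : N
    [6,7] "heard" : PP

N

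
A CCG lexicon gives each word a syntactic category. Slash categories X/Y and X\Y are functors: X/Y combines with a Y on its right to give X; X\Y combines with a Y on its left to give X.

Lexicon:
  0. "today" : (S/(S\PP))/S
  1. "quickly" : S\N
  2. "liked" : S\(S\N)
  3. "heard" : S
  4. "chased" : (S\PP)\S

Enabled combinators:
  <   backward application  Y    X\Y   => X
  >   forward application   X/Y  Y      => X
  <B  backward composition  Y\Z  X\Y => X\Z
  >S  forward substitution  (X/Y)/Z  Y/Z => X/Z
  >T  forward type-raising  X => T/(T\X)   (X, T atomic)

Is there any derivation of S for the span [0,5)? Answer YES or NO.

[0,5] S   >
  [0,3] S/(S\PP)   >
    [0,1] "today" : (S/(S\PP))/S
    [1,3] S   <
      [1,2] "quickly" : S\N
      [2,3] "liked" : S\(S\N)
  [3,5] S\PP   <
    [3,4] "heard" : S
    [4,5] "chased" : (S\PP)\S

YES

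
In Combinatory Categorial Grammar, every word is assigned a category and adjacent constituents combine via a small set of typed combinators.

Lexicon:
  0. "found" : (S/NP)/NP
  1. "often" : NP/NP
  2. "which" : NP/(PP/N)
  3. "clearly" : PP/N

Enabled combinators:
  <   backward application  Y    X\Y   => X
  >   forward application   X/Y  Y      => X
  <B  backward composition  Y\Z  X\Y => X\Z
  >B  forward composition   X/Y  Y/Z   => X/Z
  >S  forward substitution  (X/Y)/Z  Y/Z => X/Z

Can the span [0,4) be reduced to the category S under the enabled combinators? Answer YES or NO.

YES

[0,4] S   >
  [0,2] S/NP   >S
    [0,1] "found" : (S/NP)/NP
    [1,2] "often" : NP/NP
  [2,4] NP   >
    [2,3] "which" : NP/(PP/N)
    [3,4] "clearly" : PP/N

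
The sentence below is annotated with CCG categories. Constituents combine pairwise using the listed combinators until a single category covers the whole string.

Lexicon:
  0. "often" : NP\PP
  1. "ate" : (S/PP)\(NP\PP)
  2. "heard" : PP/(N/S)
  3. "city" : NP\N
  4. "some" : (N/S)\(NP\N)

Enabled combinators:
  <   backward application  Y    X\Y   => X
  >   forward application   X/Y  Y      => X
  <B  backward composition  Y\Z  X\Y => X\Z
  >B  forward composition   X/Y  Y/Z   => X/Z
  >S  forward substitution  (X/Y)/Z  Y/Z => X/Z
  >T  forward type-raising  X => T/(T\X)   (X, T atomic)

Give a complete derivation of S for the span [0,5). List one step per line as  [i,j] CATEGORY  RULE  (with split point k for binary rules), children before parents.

[0,5] S   >
  [0,2] S/PP   <
    [0,1] "often" : NP\PP
    [1,2] "ate" : (S/PP)\(NP\PP)
  [2,5] PP   >
    [2,3] "heard" : PP/(N/S)
    [3,5] N/S   <
      [3,4] "city" : NP\N
      [4,5] "some" : (N/S)\(NP\N)

[0,1] NP\PP  lex  "often"
[1,2] (S/PP)\(NP\PP)  lex  "ate"
[0,2] S/PP  <  k=1
[2,3] PP/(N/S)  lex  "heard"
[3,4] NP\N  lex  "city"
[4,5] (N/S)\(NP\N)  lex  "some"
[3,5] N/S  <  k=4
[2,5] PP  >  k=3
[0,5] S  >  k=2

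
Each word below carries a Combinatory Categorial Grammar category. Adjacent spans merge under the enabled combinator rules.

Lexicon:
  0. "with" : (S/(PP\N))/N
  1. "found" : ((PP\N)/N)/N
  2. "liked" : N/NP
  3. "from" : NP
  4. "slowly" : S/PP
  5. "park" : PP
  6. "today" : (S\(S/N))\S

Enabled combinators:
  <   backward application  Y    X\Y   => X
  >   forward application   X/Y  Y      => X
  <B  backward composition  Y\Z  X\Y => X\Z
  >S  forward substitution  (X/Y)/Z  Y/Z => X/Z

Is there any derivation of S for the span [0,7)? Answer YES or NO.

YES

[0,7] S   <
  [0,4] S/N   >S
    [0,1] "with" : (S/(PP\N))/N
    [1,4] (PP\N)/N   >
      [1,2] "found" : ((PP\N)/N)/N
      [2,4] N   >
        [2,3] "liked" : N/NP
        [3,4] "from" : NP
  [4,7] S\(S/N)   <
    [4,6] S   >
      [4,5] "slowly" : S/PP
      [5,6] "park" : PP
    [6,7] "today" : (S\(S/N))\S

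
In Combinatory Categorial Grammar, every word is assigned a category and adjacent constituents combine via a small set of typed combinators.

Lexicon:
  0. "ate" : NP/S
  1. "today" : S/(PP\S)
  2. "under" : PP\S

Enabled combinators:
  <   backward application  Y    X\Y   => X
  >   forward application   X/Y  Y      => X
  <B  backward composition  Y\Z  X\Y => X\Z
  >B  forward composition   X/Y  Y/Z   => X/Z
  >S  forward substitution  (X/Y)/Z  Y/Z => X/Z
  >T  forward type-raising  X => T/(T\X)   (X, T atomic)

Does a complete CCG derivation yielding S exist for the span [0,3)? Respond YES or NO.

NP/S S/(PP\S) PP\S
CKY chart[0,3] = {N/(N\NP), NP, NP/(NP\NP), NP/(S\S), PP/(PP\NP), S/(S\NP)}; S ∉ chart

NO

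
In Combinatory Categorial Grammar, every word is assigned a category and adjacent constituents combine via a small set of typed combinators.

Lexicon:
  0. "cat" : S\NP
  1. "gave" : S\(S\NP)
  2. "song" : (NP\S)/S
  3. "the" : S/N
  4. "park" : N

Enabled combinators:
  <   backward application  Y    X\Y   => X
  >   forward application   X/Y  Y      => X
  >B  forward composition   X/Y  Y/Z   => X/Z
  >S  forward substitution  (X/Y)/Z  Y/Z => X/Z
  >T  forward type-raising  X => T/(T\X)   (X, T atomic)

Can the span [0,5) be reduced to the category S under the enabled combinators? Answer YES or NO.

NO

S\NP S\(S\NP) (NP\S)/S S/N N
CKY chart[0,5] = {N/(N\NP), NP, NP/(NP\NP), NP/(N\N), NP/(S\S), PP/(PP\NP), S/(S\NP)}; S ∉ chart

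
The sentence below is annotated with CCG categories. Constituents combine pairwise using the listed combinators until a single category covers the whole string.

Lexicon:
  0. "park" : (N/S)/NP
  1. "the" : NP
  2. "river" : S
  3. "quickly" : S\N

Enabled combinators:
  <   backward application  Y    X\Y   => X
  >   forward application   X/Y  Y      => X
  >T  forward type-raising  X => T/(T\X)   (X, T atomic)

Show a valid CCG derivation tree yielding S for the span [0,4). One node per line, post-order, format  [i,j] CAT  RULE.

[0,4] S   <
  [0,3] N   >
    [0,2] N/S   >
      [0,1] "park" : (N/S)/NP
      [1,2] "the" : NP
    [2,3] "river" : S
  [3,4] "quickly" : S\N

[0,1] (N/S)/NP  lex  "park"
[1,2] NP  lex  "the"
[0,2] N/S  >  k=1
[2,3] S  lex  "river"
[0,3] N  >  k=2
[3,4] S\N  lex  "quickly"
[0,4] S  <  k=3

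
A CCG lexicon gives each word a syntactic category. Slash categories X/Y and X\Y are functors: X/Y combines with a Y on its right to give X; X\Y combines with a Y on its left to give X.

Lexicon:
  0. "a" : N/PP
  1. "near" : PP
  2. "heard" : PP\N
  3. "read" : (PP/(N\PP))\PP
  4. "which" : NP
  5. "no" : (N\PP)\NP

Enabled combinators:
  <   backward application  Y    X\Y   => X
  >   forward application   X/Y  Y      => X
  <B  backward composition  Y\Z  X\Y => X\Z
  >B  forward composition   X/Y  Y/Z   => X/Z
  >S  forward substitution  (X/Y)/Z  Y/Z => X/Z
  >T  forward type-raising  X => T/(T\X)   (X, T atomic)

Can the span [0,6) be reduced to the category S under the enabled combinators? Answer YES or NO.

N/PP PP PP\N (PP/(N\PP))\PP NP (N\PP)\NP
CKY chart[0,6] = {N/(N\PP), NP/(NP\PP), PP, PP/(PP\PP), S/(S\PP)}; S ∉ chart

NO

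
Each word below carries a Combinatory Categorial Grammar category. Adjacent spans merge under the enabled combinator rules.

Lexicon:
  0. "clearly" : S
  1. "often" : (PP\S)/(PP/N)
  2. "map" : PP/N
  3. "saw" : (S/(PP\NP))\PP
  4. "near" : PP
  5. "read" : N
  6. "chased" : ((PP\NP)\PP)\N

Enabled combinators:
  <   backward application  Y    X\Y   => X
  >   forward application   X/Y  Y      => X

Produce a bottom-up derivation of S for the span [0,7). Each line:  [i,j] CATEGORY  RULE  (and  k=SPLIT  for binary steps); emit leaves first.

[0,1] S  lex  "clearly"
[1,2] (PP\S)/(PP/N)  lex  "often"
[2,3] PP/N  lex  "map"
[1,3] PP\S  >  k=2
[0,3] PP  <  k=1
[3,4] (S/(PP\NP))\PP  lex  "saw"
[0,4] S/(PP\NP)  <  k=3
[4,5] PP  lex  "near"
[5,6] N  lex  "read"
[6,7] ((PP\NP)\PP)\N  lex  "chased"
[5,7] (PP\NP)\PP  <  k=6
[4,7] PP\NP  <  k=5
[0,7] S  >  k=4

[0,7] S   >
  [0,4] S/(PP\NP)   <
    [0,3] PP   <
      [0,1] "clearly" : S
      [1,3] PP\S   >
        [1,2] "often" : (PP\S)/(PP/N)
        [2,3] "map" : PP/N
    [3,4] "saw" : (S/(PP\NP))\PP
  [4,7] PP\NP   <
    [4,5] "near" : PP
    [5,7] (PP\NP)\PP   <
      [5,6] "read" : N
      [6,7] "chased" : ((PP\NP)\PP)\N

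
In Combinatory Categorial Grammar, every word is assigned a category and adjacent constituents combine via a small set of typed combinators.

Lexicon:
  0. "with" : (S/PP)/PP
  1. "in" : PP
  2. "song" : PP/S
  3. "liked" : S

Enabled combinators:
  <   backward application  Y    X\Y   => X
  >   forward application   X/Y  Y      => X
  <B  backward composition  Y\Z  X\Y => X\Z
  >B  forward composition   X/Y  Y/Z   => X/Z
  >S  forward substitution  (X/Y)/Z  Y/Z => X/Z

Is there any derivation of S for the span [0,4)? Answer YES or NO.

YES

[0,4] S   >
  [0,2] S/PP   >
    [0,1] "with" : (S/PP)/PP
    [1,2] "in" : PP
  [2,4] PP   >
    [2,3] "song" : PP/S
    [3,4] "liked" : S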